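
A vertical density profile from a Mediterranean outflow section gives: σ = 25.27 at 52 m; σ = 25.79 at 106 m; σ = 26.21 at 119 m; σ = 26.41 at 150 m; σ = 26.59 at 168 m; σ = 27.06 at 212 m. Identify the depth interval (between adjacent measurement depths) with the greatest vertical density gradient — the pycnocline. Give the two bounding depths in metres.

106–119 m

Compute the density gradient over each adjacent pair:
  52–106 m: Δρ/Δz = 0.52/54 = 9.6 × 10⁻³ kg m⁻⁴
  106–119 m: Δρ/Δz = 0.42/13 = 0.032 kg m⁻⁴
  119–150 m: Δρ/Δz = 0.20/31 = 6.5 × 10⁻³ kg m⁻⁴
  150–168 m: Δρ/Δz = 0.18/18 = 0.010 kg m⁻⁴
  168–212 m: Δρ/Δz = 0.47/44 = 0.011 kg m⁻⁴
The largest gradient is in the 106–119 m interval — the pycnocline.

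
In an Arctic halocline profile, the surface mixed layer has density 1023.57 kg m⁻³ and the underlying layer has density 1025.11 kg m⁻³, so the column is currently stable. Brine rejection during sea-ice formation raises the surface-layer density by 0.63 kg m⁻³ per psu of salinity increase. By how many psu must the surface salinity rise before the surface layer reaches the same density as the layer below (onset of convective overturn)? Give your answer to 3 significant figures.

2.44 psu

Density deficit of the surface layer: 1025.11 − 1023.57 = 1.54 kg m⁻³.
Required change = 1.54 / 0.63 = 2.44 psu.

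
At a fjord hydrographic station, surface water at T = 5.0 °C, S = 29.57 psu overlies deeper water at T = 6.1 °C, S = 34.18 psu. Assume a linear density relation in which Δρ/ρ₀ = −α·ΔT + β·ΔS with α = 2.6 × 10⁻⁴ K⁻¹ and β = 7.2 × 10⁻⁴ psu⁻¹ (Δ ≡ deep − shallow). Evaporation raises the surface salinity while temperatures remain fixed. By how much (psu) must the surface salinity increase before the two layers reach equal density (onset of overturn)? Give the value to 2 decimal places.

Neutral buoyancy requires −α(T_deep − T_surf) + β(S_deep − S_surf′) = 0.
S_surf′ = S_deep − (α/β)·ΔT = 34.18 − (2.6 × 10⁻⁴/7.2 × 10⁻⁴)·(+1.1) = 33.7828 psu.
Increase required: 33.7828 − 29.57 = 4.2128 psu.

4.21 psu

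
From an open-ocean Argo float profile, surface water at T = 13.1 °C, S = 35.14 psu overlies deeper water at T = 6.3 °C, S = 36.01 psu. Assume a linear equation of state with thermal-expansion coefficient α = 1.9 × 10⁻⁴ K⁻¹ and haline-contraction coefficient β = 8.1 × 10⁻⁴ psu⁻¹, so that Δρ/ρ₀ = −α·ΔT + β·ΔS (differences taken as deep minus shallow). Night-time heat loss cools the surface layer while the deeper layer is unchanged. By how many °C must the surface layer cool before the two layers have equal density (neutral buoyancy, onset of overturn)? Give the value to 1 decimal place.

Neutral buoyancy requires Δρ = 0, i.e. −α(T_deep − T_surf′) + β(S_deep − S_surf) = 0.
T_surf′ = T_deep − (β/α)·ΔS = 6.3 − (8.1 × 10⁻⁴/1.9 × 10⁻⁴)·(+0.87) = 2.591 °C.
Cooling required: 13.1 − (2.591) = 10.509 °C.

10.5 °C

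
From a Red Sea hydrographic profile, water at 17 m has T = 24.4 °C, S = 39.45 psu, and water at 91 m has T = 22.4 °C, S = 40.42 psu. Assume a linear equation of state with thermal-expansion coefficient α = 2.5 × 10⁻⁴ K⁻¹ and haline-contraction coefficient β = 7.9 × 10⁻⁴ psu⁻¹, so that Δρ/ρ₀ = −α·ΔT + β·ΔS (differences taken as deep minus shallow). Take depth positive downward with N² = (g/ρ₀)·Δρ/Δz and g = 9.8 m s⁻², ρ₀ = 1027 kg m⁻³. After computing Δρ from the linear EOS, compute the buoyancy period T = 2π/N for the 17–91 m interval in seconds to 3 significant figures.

ΔT = -2.0 K, ΔS = +0.97 psu (deep − shallow).
Δρ/ρ₀ = −αΔT + βΔS = 5.00 × 10⁻⁴ + 7.663 × 10⁻⁴ = 1.2663 × 10⁻³, so Δρ ≈ 1.300 kg m⁻³.
N² = (g/ρ₀)·Δρ/Δz = g·(Δρ/ρ₀)/Δz = 9.8 × 1.2663 × 10⁻³ / 74 = 1.6770 × 10⁻⁴ s⁻².
N = √(1.6770 × 10⁻⁴) = 0.012950 rad s⁻¹ → T = 2π/N = 485.19 s ≈ 485 s.

485 s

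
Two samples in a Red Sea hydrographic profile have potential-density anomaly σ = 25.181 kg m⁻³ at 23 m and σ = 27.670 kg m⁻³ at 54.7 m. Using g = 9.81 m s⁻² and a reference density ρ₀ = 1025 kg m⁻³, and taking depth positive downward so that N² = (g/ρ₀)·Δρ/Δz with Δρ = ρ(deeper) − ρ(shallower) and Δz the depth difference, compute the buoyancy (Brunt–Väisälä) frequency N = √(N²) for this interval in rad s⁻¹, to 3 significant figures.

0.0274 rad s⁻¹

Δρ = 1027.670 − 1025.181 = 2.489 kg m⁻³ over Δz = 54.7 − 23 = 31.7 m.
N² = (9.81/1025) × (2.489/31.7) = 7.5147 × 10⁻⁴ s⁻².
N = √(7.5147 × 10⁻⁴) = 0.027413 rad s⁻¹ ≈ 0.0274 rad s⁻¹.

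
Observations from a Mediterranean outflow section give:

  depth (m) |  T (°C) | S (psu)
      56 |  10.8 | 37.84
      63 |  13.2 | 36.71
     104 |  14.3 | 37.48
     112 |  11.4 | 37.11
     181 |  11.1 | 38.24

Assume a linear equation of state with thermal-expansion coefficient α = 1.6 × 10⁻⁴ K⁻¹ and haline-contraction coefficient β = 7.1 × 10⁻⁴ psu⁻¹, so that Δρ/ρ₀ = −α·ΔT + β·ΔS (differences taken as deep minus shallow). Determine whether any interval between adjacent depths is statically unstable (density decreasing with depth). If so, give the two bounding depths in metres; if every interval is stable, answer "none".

Evaluate Δρ/ρ₀ = −αΔT + βΔS across each adjacent pair:
  56–63 m: −αΔT+βΔS = −(1.6 × 10⁻⁴)(+2.4)+(7.1 × 10⁻⁴)(-1.13) = -1.2 × 10⁻³ → UNSTABLE
  63–104 m: −αΔT+βΔS = −(1.6 × 10⁻⁴)(+1.1)+(7.1 × 10⁻⁴)(+0.77) = 3.7 × 10⁻⁴ → stable
  104–112 m: −αΔT+βΔS = −(1.6 × 10⁻⁴)(-2.9)+(7.1 × 10⁻⁴)(-0.37) = 2.0 × 10⁻⁴ → stable
  112–181 m: −αΔT+βΔS = −(1.6 × 10⁻⁴)(-0.3)+(7.1 × 10⁻⁴)(+1.13) = 8.5 × 10⁻⁴ → stable
The 56–63 m interval has Δρ < 0: lighter water underlies denser water.

56–63 m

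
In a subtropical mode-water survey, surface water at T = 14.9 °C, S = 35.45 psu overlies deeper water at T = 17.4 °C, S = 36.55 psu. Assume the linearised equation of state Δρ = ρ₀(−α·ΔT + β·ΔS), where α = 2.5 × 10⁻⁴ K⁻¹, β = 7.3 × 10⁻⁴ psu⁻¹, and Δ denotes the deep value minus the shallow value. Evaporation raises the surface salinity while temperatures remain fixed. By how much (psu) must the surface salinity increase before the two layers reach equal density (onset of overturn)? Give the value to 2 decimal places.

0.24 psu

Neutral buoyancy requires −α(T_deep − T_surf) + β(S_deep − S_surf′) = 0.
S_surf′ = S_deep − (α/β)·ΔT = 36.55 − (2.5 × 10⁻⁴/7.3 × 10⁻⁴)·(+2.5) = 35.6938 psu.
Increase required: 35.6938 − 35.45 = 0.2438 psu.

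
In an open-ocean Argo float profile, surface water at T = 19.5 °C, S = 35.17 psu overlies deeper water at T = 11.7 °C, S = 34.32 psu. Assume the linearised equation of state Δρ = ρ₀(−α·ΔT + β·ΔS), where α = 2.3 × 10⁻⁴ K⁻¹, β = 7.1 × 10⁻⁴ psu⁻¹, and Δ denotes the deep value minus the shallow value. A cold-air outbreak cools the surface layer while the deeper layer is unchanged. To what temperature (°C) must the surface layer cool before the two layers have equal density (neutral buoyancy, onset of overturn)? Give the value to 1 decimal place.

14.3 °C

Neutral buoyancy requires Δρ = 0, i.e. −α(T_deep − T_surf′) + β(S_deep − S_surf) = 0.
T_surf′ = T_deep − (β/α)·ΔS = 11.7 − (7.1 × 10⁻⁴/2.3 × 10⁻⁴)·(-0.85) = 14.324 °C.
Cooling required: 19.5 − (14.324) = 5.176 °C.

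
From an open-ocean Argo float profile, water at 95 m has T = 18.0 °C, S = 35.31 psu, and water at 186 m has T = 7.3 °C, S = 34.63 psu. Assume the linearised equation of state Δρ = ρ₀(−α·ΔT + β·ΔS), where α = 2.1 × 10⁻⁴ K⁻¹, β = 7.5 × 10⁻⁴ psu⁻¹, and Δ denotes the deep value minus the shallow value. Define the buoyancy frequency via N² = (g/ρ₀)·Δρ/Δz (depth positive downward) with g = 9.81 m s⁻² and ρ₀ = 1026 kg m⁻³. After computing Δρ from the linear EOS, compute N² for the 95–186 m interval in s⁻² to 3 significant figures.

1.87 × 10⁻⁴ s⁻²

ΔT = -10.7 K, ΔS = -0.68 psu (deep − shallow).
Δρ/ρ₀ = −αΔT + βΔS = 2.247 × 10⁻³ − 5.10 × 10⁻⁴ = 1.737 × 10⁻³, so Δρ ≈ 1.782 kg m⁻³.
N² = (g/ρ₀)·Δρ/Δz = g·(Δρ/ρ₀)/Δz = 9.81 × 1.737 × 10⁻³ / 91 = 1.8725 × 10⁻⁴ s⁻² ≈ 1.87 × 10⁻⁴ s⁻².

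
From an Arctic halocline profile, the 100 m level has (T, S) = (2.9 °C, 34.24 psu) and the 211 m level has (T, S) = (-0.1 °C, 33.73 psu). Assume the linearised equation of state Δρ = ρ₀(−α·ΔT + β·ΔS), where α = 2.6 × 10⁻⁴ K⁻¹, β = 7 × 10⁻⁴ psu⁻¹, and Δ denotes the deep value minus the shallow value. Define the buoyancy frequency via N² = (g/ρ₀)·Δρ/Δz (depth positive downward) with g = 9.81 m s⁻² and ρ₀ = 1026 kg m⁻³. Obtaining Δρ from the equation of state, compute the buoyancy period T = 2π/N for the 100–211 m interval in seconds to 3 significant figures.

ΔT = -3.0 K, ΔS = -0.51 psu (deep − shallow).
Δρ/ρ₀ = −αΔT + βΔS = 7.80 × 10⁻⁴ − 3.57 × 10⁻⁴ = 4.23 × 10⁻⁴, so Δρ ≈ 0.4340 kg m⁻³.
N² = (g/ρ₀)·Δρ/Δz = g·(Δρ/ρ₀)/Δz = 9.81 × 4.23 × 10⁻⁴ / 111 = 3.7384 × 10⁻⁵ s⁻².
N = √(3.7384 × 10⁻⁵) = 6.1142 × 10⁻³ rad s⁻¹ → T = 2π/N = 1.0276 × 10³ s ≈ 1.03 × 10³ s.

1.03 × 10³ s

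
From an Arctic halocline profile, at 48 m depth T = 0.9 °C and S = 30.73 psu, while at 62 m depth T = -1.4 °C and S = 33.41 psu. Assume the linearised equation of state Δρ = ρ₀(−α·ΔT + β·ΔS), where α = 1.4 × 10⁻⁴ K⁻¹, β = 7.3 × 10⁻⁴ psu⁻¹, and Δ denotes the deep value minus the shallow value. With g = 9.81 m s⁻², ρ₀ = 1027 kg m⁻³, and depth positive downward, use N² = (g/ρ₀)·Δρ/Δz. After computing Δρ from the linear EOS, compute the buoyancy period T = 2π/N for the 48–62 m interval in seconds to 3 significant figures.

ΔT = -2.3 K, ΔS = +2.68 psu (deep − shallow).
Δρ/ρ₀ = −αΔT + βΔS = 3.22 × 10⁻⁴ + 1.9564 × 10⁻³ = 2.2784 × 10⁻³, so Δρ ≈ 2.340 kg m⁻³.
N² = (g/ρ₀)·Δρ/Δz = g·(Δρ/ρ₀)/Δz = 9.81 × 2.2784 × 10⁻³ / 14 = 1.5965 × 10⁻³ s⁻².
N = √(1.5965 × 10⁻³) = 0.039956 rad s⁻¹ → T = 2π/N = 157.25 s ≈ 157 s.

157 s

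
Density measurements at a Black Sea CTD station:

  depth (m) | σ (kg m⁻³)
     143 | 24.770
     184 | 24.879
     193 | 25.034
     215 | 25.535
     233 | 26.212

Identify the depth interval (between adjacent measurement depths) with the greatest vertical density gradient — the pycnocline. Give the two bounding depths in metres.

215–233 m

Compute the density gradient over each adjacent pair:
  143–184 m: Δρ/Δz = 0.109/41 = 2.7 × 10⁻³ kg m⁻⁴
  184–193 m: Δρ/Δz = 0.155/9 = 0.017 kg m⁻⁴
  193–215 m: Δρ/Δz = 0.501/22 = 0.023 kg m⁻⁴
  215–233 m: Δρ/Δz = 0.677/18 = 0.038 kg m⁻⁴
The largest gradient is in the 215–233 m interval — the pycnocline.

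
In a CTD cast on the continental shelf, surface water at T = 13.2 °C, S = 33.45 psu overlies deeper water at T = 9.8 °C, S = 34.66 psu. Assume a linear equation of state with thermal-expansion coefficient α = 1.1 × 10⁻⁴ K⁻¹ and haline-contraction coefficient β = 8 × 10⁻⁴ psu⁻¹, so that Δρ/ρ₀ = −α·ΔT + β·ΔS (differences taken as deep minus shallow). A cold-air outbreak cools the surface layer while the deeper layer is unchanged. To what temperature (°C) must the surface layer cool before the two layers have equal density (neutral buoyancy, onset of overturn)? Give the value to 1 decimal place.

1.0 °C

Neutral buoyancy requires Δρ = 0, i.e. −α(T_deep − T_surf′) + β(S_deep − S_surf) = 0.
T_surf′ = T_deep − (β/α)·ΔS = 9.8 − (8 × 10⁻⁴/1.1 × 10⁻⁴)·(+1.21) = 1.000 °C.
Cooling required: 13.2 − (1.000) = 12.200 °C.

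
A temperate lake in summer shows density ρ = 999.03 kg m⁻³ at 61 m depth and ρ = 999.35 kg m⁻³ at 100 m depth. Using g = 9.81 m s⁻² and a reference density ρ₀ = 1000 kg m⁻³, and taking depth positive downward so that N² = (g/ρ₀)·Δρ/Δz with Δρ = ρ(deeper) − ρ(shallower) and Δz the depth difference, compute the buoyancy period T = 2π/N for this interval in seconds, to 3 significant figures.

700 s

Δρ = 999.35 − 999.03 = 0.32 kg m⁻³ over Δz = 100 − 61 = 39 m.
N² = (9.81/1000) × (0.32/39) = 8.0492 × 10⁻⁵ s⁻².
N = √(8.0492 × 10⁻⁵) = 8.9717 × 10⁻³ rad s⁻¹, so T = 2π/N = 700.33 s ≈ 700 s.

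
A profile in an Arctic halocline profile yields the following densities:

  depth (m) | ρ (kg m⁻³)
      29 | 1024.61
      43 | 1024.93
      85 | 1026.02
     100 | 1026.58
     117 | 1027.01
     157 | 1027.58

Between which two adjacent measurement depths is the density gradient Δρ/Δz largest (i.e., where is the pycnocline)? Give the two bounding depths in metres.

85–100 m

Compute the density gradient over each adjacent pair:
  29–43 m: Δρ/Δz = 0.32/14 = 0.023 kg m⁻⁴
  43–85 m: Δρ/Δz = 1.09/42 = 0.026 kg m⁻⁴
  85–100 m: Δρ/Δz = 0.56/15 = 0.037 kg m⁻⁴
  100–117 m: Δρ/Δz = 0.43/17 = 0.025 kg m⁻⁴
  117–157 m: Δρ/Δz = 0.57/40 = 0.014 kg m⁻⁴
The largest gradient is in the 85–100 m interval — the pycnocline.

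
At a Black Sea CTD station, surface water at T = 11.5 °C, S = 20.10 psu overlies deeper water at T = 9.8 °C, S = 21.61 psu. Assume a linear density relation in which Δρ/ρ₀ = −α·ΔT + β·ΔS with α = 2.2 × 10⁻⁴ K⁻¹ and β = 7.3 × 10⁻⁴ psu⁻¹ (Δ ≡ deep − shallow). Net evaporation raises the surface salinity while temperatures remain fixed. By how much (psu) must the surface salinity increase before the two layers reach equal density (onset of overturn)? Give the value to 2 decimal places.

2.02 psu

Neutral buoyancy requires −α(T_deep − T_surf) + β(S_deep − S_surf′) = 0.
S_surf′ = S_deep − (α/β)·ΔT = 21.61 − (2.2 × 10⁻⁴/7.3 × 10⁻⁴)·(-1.7) = 22.1223 psu.
Increase required: 22.1223 − 20.10 = 2.0223 psu.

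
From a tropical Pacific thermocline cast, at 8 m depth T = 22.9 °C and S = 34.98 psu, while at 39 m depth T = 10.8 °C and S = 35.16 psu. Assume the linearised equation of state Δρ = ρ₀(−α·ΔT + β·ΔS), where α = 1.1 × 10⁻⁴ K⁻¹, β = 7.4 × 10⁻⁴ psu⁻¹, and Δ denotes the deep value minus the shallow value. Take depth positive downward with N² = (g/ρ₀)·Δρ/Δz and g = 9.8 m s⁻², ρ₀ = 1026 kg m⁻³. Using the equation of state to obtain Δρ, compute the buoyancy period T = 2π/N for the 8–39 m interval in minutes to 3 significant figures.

ΔT = -12.1 K, ΔS = +0.18 psu (deep − shallow).
Δρ/ρ₀ = −αΔT + βΔS = 1.331 × 10⁻³ + 1.332 × 10⁻⁴ = 1.4642 × 10⁻³, so Δρ ≈ 1.502 kg m⁻³.
N² = (g/ρ₀)·Δρ/Δz = g·(Δρ/ρ₀)/Δz = 9.8 × 1.4642 × 10⁻³ / 31 = 4.6288 × 10⁻⁴ s⁻².
N = √(4.6288 × 10⁻⁴) = 0.021515 rad s⁻¹ → T = 2π/N = 292.04 s = 4.8673 min ≈ 4.87 min.

4.87 min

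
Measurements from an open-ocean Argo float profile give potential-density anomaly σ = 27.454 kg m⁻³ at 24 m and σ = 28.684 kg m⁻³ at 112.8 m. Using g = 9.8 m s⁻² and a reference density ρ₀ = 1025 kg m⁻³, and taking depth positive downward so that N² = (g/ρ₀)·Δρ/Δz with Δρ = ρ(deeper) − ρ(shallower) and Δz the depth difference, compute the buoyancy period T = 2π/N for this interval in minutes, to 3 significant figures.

9.10 min

Δρ = 1028.684 − 1027.454 = 1.230 kg m⁻³ over Δz = 112.8 − 24 = 88.8 m.
N² = (9.8/1025) × (1.230/88.8) = 1.3243 × 10⁻⁴ s⁻².
N = √(1.3243 × 10⁻⁴) = 0.011508 rad s⁻¹, so T = 2π/N = 545.98 s = 9.0997 min ≈ 9.10 min.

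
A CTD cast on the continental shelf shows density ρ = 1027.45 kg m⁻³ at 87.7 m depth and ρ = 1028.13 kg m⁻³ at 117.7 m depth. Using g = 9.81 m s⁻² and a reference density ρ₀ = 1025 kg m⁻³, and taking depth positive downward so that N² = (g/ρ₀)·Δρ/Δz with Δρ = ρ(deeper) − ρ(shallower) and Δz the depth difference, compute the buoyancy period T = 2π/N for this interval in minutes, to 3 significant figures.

Δρ = 1028.13 − 1027.45 = 0.68 kg m⁻³ over Δz = 117.7 − 87.7 = 30 m.
N² = (9.81/1025) × (0.68/30) = 2.1694 × 10⁻⁴ s⁻².
N = √(2.1694 × 10⁻⁴) = 0.014729 rad s⁻¹, so T = 2π/N = 426.59 s = 7.1098 min ≈ 7.11 min.

7.11 min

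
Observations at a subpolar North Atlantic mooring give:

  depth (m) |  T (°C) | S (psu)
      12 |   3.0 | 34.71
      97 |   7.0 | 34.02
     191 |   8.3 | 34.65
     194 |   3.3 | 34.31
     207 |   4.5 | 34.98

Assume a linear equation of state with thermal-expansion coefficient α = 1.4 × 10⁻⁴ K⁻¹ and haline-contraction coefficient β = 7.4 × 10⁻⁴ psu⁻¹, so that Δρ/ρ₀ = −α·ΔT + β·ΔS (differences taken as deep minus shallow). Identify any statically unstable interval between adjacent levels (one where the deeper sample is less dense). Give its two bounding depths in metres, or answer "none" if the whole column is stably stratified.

Evaluate Δρ/ρ₀ = −αΔT + βΔS across each adjacent pair:
  12–97 m: −αΔT+βΔS = −(1.4 × 10⁻⁴)(+4.0)+(7.4 × 10⁻⁴)(-0.69) = -1.1 × 10⁻³ → UNSTABLE
  97–191 m: −αΔT+βΔS = −(1.4 × 10⁻⁴)(+1.3)+(7.4 × 10⁻⁴)(+0.63) = 2.8 × 10⁻⁴ → stable
  191–194 m: −αΔT+βΔS = −(1.4 × 10⁻⁴)(-5.0)+(7.4 × 10⁻⁴)(-0.34) = 4.5 × 10⁻⁴ → stable
  194–207 m: −αΔT+βΔS = −(1.4 × 10⁻⁴)(+1.2)+(7.4 × 10⁻⁴)(+0.67) = 3.3 × 10⁻⁴ → stable
The 12–97 m interval has Δρ < 0: lighter water underlies denser water.

12–97 m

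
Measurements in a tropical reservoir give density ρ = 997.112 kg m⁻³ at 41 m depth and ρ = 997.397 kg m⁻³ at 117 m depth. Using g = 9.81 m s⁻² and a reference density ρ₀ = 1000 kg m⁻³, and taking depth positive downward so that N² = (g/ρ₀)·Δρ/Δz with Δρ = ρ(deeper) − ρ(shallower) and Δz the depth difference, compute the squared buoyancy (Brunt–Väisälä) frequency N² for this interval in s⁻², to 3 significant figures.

Δρ = 997.397 − 997.112 = 0.285 kg m⁻³ over Δz = 117 − 41 = 76 m.
N² = (9.81/1000) × (0.285/76) = 3.6787 × 10⁻⁵ s⁻² ≈ 3.68 × 10⁻⁵ s⁻².

3.68 × 10⁻⁵ s⁻²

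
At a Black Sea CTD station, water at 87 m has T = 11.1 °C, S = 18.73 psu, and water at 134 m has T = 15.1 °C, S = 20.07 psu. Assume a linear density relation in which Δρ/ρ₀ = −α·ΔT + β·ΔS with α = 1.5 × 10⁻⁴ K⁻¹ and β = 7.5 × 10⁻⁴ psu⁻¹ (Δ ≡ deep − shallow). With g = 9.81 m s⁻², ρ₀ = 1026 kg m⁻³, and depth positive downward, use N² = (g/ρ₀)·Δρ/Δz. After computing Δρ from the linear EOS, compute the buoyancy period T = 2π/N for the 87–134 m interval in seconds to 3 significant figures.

683 s

ΔT = +4.0 K, ΔS = +1.34 psu (deep − shallow).
Δρ/ρ₀ = −αΔT + βΔS = -6.00 × 10⁻⁴ + 1.005 × 10⁻³ = 4.05 × 10⁻⁴, so Δρ ≈ 0.4155 kg m⁻³.
N² = (g/ρ₀)·Δρ/Δz = g·(Δρ/ρ₀)/Δz = 9.81 × 4.05 × 10⁻⁴ / 47 = 8.4533 × 10⁻⁵ s⁻².
N = √(8.4533 × 10⁻⁵) = 9.1942 × 10⁻³ rad s⁻¹ → T = 2π/N = 683.39 s ≈ 683 s.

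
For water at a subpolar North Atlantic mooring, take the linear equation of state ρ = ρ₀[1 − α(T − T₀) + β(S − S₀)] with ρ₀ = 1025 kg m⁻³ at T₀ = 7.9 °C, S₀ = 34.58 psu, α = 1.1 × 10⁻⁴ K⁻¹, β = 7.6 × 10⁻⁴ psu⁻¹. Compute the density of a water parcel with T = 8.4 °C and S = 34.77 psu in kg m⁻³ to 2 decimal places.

T − T₀ = +0.5 K, S − S₀ = +0.19 psu.
Bracket = 1 − α·(+0.5) + β·(+0.19) = 1 + (8.94 × 10⁻⁵) = 1.0000894.
ρ = 1025 × 1.0000894 = 1025.09 kg m⁻³.

1025.09 kg m⁻³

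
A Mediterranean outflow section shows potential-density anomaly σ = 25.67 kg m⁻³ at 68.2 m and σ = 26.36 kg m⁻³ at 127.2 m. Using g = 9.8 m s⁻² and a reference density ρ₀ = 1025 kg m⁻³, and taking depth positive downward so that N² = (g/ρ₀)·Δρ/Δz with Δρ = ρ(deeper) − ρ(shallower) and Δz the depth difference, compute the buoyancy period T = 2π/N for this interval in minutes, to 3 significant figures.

9.90 min

Δρ = 1026.36 − 1025.67 = 0.69 kg m⁻³ over Δz = 127.2 − 68.2 = 59 m.
N² = (9.8/1025) × (0.69/59) = 1.1181 × 10⁻⁴ s⁻².
N = √(1.1181 × 10⁻⁴) = 0.010574 rad s⁻¹, so T = 2π/N = 594.21 s = 9.9035 min ≈ 9.90 min.
A positive N² confirms static stability across the interval.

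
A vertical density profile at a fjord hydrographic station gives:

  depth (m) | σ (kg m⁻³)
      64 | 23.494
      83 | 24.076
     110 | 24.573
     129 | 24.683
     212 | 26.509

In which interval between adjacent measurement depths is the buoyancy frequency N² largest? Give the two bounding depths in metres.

Compute the density gradient over each adjacent pair:
  64–83 m: Δρ/Δz = 0.582/19 = 0.031 kg m⁻⁴
  83–110 m: Δρ/Δz = 0.497/27 = 0.018 kg m⁻⁴
  110–129 m: Δρ/Δz = 0.110/19 = 5.8 × 10⁻³ kg m⁻⁴
  129–212 m: Δρ/Δz = 1.826/83 = 0.022 kg m⁻⁴
The largest gradient is in the 64–83 m interval — the pycnocline.

64–83 m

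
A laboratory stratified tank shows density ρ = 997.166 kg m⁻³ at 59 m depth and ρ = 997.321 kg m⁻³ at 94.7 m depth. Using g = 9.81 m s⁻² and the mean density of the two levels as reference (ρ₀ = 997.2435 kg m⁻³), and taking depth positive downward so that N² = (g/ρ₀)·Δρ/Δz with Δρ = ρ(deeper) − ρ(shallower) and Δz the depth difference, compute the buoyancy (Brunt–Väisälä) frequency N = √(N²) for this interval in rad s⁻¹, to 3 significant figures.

6.54 × 10⁻³ rad s⁻¹

Δρ = 997.321 − 997.166 = 0.155 kg m⁻³ over Δz = 94.7 − 59 = 35.7 m.
N² = (9.81/997.2435) × (0.155/35.7) = 4.2710 × 10⁻⁵ s⁻².
N = √(4.2710 × 10⁻⁵) = 6.5353 × 10⁻³ rad s⁻¹ ≈ 6.54 × 10⁻³ rad s⁻¹.
A positive N² confirms static stability across the interval.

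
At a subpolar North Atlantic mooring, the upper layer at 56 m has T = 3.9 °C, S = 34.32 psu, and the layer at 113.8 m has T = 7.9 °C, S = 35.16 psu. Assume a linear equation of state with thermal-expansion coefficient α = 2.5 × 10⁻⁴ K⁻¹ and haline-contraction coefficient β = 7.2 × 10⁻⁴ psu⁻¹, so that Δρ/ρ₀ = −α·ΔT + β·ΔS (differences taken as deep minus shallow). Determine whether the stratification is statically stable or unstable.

ΔT = 7.9 − 3.9 = +4.0 K and ΔS = 35.16 − 34.32 = +0.84 psu (deep − shallow).
−αΔT = -1.00 × 10⁻³; βΔS = 6.048 × 10⁻⁴; sum Δρ/ρ₀ = -3.952 × 10⁻⁴.
Δρ/ρ₀ < 0, so Δρ < 0: deeper water is lighter → statically unstable; the column would overturn.

unstable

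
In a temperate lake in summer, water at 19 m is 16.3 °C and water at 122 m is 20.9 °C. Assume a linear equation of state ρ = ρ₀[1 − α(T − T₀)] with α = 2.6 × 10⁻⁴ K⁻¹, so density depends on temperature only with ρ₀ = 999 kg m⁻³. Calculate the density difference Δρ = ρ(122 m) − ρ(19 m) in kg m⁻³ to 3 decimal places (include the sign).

-1.195 kg m⁻³

ΔT = +4.6 K, Δρ/ρ₀ = −αΔT = -1.196 × 10⁻³.
Δρ = 999 × (-1.196 × 10⁻³) = -1.195 kg m⁻³.
Negative Δρ: lighter below, statically unstable.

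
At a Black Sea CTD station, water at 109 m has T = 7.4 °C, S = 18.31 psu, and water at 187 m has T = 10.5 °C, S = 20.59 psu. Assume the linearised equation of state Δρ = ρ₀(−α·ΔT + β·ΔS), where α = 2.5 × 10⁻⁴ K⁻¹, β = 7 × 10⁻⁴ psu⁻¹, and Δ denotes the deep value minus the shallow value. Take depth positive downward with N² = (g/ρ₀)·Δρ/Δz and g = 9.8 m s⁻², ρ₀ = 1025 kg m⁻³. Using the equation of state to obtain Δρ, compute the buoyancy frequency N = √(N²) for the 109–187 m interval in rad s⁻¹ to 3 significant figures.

0.0102 rad s⁻¹

ΔT = +3.1 K, ΔS = +2.28 psu (deep − shallow).
Δρ/ρ₀ = −αΔT + βΔS = -7.75 × 10⁻⁴ + 1.596 × 10⁻³ = 8.21 × 10⁻⁴, so Δρ ≈ 0.8415 kg m⁻³.
N² = (g/ρ₀)·Δρ/Δz = g·(Δρ/ρ₀)/Δz = 9.8 × 8.21 × 10⁻⁴ / 78 = 1.0315 × 10⁻⁴ s⁻².
N = √(1.0315 × 10⁻⁴) = 0.010156 rad s⁻¹ ≈ 0.0102 rad s⁻¹.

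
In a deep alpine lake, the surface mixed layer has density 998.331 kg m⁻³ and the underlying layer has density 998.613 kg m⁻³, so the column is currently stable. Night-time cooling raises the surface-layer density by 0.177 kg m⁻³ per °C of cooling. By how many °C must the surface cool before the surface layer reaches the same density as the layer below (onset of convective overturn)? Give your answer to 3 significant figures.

1.59 °C

Density deficit of the surface layer: 998.613 − 998.331 = 0.282 kg m⁻³.
Required change = 0.282 / 0.177 = 1.59 °C.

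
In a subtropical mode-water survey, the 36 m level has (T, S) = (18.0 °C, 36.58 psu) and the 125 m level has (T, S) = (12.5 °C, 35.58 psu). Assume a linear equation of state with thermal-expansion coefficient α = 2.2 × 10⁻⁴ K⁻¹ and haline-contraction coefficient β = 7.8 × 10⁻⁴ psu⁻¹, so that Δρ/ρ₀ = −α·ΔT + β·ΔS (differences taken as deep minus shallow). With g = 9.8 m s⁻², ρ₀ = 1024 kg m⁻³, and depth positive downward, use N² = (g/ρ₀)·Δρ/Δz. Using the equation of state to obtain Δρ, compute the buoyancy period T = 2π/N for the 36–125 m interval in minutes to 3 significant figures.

15.2 min

ΔT = -5.5 K, ΔS = -1.00 psu (deep − shallow).
Δρ/ρ₀ = −αΔT + βΔS = 1.21 × 10⁻³ − 7.80 × 10⁻⁴ = 4.30 × 10⁻⁴, so Δρ ≈ 0.4403 kg m⁻³.
N² = (g/ρ₀)·Δρ/Δz = g·(Δρ/ρ₀)/Δz = 9.8 × 4.30 × 10⁻⁴ / 89 = 4.7348 × 10⁻⁵ s⁻².
N = √(4.7348 × 10⁻⁵) = 6.8810 × 10⁻³ rad s⁻¹ → T = 2π/N = 913.12 s = 15.219 min ≈ 15.2 min.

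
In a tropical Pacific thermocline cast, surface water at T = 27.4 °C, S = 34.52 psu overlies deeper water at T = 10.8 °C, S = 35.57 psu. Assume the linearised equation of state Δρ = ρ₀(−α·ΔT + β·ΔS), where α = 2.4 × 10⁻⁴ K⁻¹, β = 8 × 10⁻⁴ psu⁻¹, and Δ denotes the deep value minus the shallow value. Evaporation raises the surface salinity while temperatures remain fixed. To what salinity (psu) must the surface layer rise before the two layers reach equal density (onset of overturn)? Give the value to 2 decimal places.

Neutral buoyancy requires −α(T_deep − T_surf) + β(S_deep − S_surf′) = 0.
S_surf′ = S_deep − (α/β)·ΔT = 35.57 − (2.4 × 10⁻⁴/8 × 10⁻⁴)·(-16.6) = 40.5500 psu.
Increase required: 40.5500 − 34.52 = 6.0300 psu.

40.55 psu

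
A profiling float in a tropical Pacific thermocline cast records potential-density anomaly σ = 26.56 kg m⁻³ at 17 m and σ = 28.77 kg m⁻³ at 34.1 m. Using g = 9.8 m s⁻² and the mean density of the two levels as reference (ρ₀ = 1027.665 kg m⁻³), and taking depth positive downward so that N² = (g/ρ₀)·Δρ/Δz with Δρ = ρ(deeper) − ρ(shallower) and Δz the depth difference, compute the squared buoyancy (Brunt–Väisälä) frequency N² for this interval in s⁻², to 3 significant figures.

1.23 × 10⁻³ s⁻²

Δρ = 1028.77 − 1026.56 = 2.21 kg m⁻³ over Δz = 34.1 − 17 = 17.1 m.
N² = (9.8/1027.665) × (2.21/17.1) = 1.2325 × 10⁻³ s⁻² ≈ 1.23 × 10⁻³ s⁻².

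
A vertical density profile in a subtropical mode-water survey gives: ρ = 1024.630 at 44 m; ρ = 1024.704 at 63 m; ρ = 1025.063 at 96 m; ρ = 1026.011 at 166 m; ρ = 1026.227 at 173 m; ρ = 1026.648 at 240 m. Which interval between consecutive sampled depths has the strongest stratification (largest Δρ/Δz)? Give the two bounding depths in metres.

Compute the density gradient over each adjacent pair:
  44–63 m: Δρ/Δz = 0.074/19 = 3.9 × 10⁻³ kg m⁻⁴
  63–96 m: Δρ/Δz = 0.359/33 = 0.011 kg m⁻⁴
  96–166 m: Δρ/Δz = 0.948/70 = 0.014 kg m⁻⁴
  166–173 m: Δρ/Δz = 0.216/7 = 0.031 kg m⁻⁴
  173–240 m: Δρ/Δz = 0.421/67 = 6.3 × 10⁻³ kg m⁻⁴
The largest gradient is in the 166–173 m interval — the pycnocline.

166–173 m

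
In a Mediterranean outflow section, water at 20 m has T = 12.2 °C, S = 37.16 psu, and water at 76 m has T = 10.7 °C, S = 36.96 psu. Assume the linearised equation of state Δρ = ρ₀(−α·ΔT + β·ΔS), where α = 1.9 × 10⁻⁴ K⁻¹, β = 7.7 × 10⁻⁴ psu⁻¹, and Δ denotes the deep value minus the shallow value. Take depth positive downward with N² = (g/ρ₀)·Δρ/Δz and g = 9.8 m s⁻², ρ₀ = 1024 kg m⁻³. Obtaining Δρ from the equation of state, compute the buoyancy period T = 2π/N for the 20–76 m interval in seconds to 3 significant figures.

1.31 × 10³ s

ΔT = -1.5 K, ΔS = -0.20 psu (deep − shallow).
Δρ/ρ₀ = −αΔT + βΔS = 2.85 × 10⁻⁴ − 1.54 × 10⁻⁴ = 1.31 × 10⁻⁴, so Δρ ≈ 0.1341 kg m⁻³.
N² = (g/ρ₀)·Δρ/Δz = g·(Δρ/ρ₀)/Δz = 9.8 × 1.31 × 10⁻⁴ / 56 = 2.2925 × 10⁻⁵ s⁻².
N = √(2.2925 × 10⁻⁵) = 4.7880 × 10⁻³ rad s⁻¹ → T = 2π/N = 1.3123 × 10³ s ≈ 1.31 × 10³ s.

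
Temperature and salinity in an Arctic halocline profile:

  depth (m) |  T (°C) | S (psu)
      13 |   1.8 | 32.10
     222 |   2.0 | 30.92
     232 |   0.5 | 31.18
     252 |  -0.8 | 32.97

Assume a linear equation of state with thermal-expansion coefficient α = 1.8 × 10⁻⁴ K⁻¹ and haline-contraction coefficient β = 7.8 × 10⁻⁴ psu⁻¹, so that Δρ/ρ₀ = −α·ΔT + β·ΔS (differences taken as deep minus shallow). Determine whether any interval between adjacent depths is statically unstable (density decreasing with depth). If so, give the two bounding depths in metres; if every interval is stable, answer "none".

13–222 m

Evaluate Δρ/ρ₀ = −αΔT + βΔS across each adjacent pair:
  13–222 m: −αΔT+βΔS = −(1.8 × 10⁻⁴)(+0.2)+(7.8 × 10⁻⁴)(-1.18) = -9.6 × 10⁻⁴ → UNSTABLE
  222–232 m: −αΔT+βΔS = −(1.8 × 10⁻⁴)(-1.5)+(7.8 × 10⁻⁴)(+0.26) = 4.7 × 10⁻⁴ → stable
  232–252 m: −αΔT+βΔS = −(1.8 × 10⁻⁴)(-1.3)+(7.8 × 10⁻⁴)(+1.79) = 1.6 × 10⁻³ → stable
The 13–222 m interval has Δρ < 0: lighter water underlies denser water.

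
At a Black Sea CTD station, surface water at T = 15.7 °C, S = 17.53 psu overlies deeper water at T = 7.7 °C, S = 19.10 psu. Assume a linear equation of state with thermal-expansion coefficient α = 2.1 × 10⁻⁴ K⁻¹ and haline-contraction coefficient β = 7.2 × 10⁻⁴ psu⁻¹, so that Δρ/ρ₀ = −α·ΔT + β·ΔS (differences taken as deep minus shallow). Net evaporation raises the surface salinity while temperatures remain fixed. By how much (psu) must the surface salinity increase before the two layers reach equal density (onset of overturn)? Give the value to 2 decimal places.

Neutral buoyancy requires −α(T_deep − T_surf) + β(S_deep − S_surf′) = 0.
S_surf′ = S_deep − (α/β)·ΔT = 19.10 − (2.1 × 10⁻⁴/7.2 × 10⁻⁴)·(-8.0) = 21.4333 psu.
Increase required: 21.4333 − 17.53 = 3.9033 psu.

3.90 psu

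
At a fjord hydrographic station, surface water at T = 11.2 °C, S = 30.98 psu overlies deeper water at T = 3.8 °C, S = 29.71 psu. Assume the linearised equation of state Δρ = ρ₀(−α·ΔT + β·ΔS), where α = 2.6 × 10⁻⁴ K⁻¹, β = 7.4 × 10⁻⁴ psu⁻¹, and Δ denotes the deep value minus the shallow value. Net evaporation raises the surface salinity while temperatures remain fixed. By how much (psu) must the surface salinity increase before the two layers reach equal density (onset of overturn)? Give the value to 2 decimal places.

1.33 psu

Neutral buoyancy requires −α(T_deep − T_surf) + β(S_deep − S_surf′) = 0.
S_surf′ = S_deep − (α/β)·ΔT = 29.71 − (2.6 × 10⁻⁴/7.4 × 10⁻⁴)·(-7.4) = 32.3100 psu.
Increase required: 32.3100 − 30.98 = 1.3300 psu.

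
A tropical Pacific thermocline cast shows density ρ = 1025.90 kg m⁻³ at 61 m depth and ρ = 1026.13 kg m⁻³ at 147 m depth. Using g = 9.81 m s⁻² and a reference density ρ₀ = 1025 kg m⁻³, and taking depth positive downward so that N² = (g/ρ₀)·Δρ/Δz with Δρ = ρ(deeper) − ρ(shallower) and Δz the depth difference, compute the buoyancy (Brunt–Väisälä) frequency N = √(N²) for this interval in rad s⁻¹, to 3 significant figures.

5.06 × 10⁻³ rad s⁻¹

Δρ = 1026.13 − 1025.90 = 0.23 kg m⁻³ over Δz = 147 − 61 = 86 m.
N² = (9.81/1025) × (0.23/86) = 2.5596 × 10⁻⁵ s⁻².
N = √(2.5596 × 10⁻⁵) = 5.0592 × 10⁻³ rad s⁻¹ ≈ 5.06 × 10⁻³ rad s⁻¹.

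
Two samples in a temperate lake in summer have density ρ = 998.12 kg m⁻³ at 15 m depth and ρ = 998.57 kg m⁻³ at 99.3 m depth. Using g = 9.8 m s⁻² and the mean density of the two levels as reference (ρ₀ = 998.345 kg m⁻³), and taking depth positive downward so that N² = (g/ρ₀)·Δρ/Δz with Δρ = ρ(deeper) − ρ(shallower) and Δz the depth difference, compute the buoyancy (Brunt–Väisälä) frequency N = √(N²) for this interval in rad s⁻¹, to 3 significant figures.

7.24 × 10⁻³ rad s⁻¹

Δρ = 998.57 − 998.12 = 0.45 kg m⁻³ over Δz = 99.3 − 15 = 84.3 m.
N² = (9.8/998.345) × (0.45/84.3) = 5.2400 × 10⁻⁵ s⁻².
N = √(5.2400 × 10⁻⁵) = 7.2388 × 10⁻³ rad s⁻¹ ≈ 7.24 × 10⁻³ rad s⁻¹.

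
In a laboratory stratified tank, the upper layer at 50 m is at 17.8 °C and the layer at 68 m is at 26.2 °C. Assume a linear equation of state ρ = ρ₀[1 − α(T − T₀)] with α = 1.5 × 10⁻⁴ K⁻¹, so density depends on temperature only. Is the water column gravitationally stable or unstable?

unstable

ΔT = 26.2 − 17.8 = +8.4 K, so Δρ/ρ₀ = −αΔT = -1.26 × 10⁻³.
Δρ/ρ₀ < 0, so Δρ < 0: deeper water is lighter → statically unstable; the column would overturn.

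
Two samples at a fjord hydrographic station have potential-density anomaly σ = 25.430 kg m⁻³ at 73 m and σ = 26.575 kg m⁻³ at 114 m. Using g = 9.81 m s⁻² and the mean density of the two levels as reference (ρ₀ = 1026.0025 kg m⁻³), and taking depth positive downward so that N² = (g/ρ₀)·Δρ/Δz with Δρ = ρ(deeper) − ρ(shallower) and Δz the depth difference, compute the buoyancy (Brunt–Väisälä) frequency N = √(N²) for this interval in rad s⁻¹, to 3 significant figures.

Δρ = 1026.575 − 1025.430 = 1.145 kg m⁻³ over Δz = 114 − 73 = 41 m.
N² = (9.81/1026.0025) × (1.145/41) = 2.6702 × 10⁻⁴ s⁻².
N = √(2.6702 × 10⁻⁴) = 0.016341 rad s⁻¹ ≈ 0.0163 rad s⁻¹.

0.0163 rad s⁻¹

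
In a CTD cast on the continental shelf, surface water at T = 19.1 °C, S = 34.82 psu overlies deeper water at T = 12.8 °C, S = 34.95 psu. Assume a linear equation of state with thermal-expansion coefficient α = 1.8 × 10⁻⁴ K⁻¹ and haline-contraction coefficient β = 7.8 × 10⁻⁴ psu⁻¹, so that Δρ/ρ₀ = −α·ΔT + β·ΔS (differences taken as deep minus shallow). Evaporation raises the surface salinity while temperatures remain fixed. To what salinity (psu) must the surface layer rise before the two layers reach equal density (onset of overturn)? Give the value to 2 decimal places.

Neutral buoyancy requires −α(T_deep − T_surf) + β(S_deep − S_surf′) = 0.
S_surf′ = S_deep − (α/β)·ΔT = 34.95 − (1.8 × 10⁻⁴/7.8 × 10⁻⁴)·(-6.3) = 36.4038 psu.
Increase required: 36.4038 − 34.82 = 1.5838 psu.

36.40 psu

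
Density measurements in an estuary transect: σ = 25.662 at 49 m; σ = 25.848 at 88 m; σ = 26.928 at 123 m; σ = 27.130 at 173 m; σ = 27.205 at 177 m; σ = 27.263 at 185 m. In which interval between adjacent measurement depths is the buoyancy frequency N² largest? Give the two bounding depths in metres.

Compute the density gradient over each adjacent pair:
  49–88 m: Δρ/Δz = 0.186/39 = 4.8 × 10⁻³ kg m⁻⁴
  88–123 m: Δρ/Δz = 1.080/35 = 0.031 kg m⁻⁴
  123–173 m: Δρ/Δz = 0.202/50 = 4.0 × 10⁻³ kg m⁻⁴
  173–177 m: Δρ/Δz = 0.075/4 = 0.019 kg m⁻⁴
  177–185 m: Δρ/Δz = 0.058/8 = 7.3 × 10⁻³ kg m⁻⁴
The largest gradient is in the 88–123 m interval — the pycnocline.

88–123 m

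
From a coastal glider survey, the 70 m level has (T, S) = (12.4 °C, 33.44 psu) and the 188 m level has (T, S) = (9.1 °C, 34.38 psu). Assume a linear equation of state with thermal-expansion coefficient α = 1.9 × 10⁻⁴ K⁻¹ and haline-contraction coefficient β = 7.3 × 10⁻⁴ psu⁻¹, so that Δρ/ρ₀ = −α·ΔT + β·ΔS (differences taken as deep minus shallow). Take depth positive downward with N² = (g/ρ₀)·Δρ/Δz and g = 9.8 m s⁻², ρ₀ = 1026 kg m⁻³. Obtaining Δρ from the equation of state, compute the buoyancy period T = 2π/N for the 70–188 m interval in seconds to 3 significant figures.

ΔT = -3.3 K, ΔS = +0.94 psu (deep − shallow).
Δρ/ρ₀ = −αΔT + βΔS = 6.27 × 10⁻⁴ + 6.862 × 10⁻⁴ = 1.3132 × 10⁻³, so Δρ ≈ 1.347 kg m⁻³.
N² = (g/ρ₀)·Δρ/Δz = g·(Δρ/ρ₀)/Δz = 9.8 × 1.3132 × 10⁻³ / 118 = 1.0906 × 10⁻⁴ s⁻².
N = √(1.0906 × 10⁻⁴) = 0.010443 rad s⁻¹ → T = 2π/N = 601.66 s ≈ 602 s.

602 s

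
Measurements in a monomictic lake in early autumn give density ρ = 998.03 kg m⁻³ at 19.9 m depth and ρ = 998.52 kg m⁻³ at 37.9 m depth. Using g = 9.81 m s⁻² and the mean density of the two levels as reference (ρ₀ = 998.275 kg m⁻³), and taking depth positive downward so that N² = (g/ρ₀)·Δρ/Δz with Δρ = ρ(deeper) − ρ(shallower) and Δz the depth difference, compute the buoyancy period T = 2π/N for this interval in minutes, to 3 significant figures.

Δρ = 998.52 − 998.03 = 0.49 kg m⁻³ over Δz = 37.9 − 19.9 = 18 m.
N² = (9.81/998.275) × (0.49/18) = 2.6751 × 10⁻⁴ s⁻².
N = √(2.6751 × 10⁻⁴) = 0.016356 rad s⁻¹, so T = 2π/N = 384.15 s = 6.4025 min ≈ 6.40 min.

6.40 min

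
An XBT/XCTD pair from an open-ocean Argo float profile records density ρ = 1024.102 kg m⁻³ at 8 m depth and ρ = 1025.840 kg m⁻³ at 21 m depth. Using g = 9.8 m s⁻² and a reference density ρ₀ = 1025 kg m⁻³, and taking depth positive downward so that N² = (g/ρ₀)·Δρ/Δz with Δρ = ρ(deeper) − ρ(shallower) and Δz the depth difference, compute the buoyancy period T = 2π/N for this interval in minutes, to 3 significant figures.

2.93 min

Δρ = 1025.840 − 1024.102 = 1.738 kg m⁻³ over Δz = 21 − 8 = 13 m.
N² = (9.8/1025) × (1.738/13) = 1.2782 × 10⁻³ s⁻².
N = √(1.2782 × 10⁻³) = 0.035752 rad s⁻¹, so T = 2π/N = 175.74 s = 2.9290 min ≈ 2.93 min.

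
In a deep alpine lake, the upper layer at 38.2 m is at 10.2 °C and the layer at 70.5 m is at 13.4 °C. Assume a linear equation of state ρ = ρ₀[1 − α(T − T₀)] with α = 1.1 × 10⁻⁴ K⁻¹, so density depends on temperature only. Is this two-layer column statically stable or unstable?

unstable

ΔT = 13.4 − 10.2 = +3.2 K, so Δρ/ρ₀ = −αΔT = -3.52 × 10⁻⁴.
Δρ/ρ₀ < 0, so Δρ < 0: deeper water is lighter → statically unstable; the column would overturn.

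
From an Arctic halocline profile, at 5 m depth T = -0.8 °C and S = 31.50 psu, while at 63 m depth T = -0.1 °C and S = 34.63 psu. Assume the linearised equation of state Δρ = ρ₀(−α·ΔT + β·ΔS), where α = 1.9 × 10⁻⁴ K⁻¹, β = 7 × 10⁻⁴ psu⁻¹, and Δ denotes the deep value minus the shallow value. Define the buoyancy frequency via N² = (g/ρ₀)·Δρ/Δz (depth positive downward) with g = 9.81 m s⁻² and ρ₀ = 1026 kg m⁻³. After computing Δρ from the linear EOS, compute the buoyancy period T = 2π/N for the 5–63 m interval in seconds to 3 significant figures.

ΔT = +0.7 K, ΔS = +3.13 psu (deep − shallow).
Δρ/ρ₀ = −αΔT + βΔS = -1.33 × 10⁻⁴ + 2.191 × 10⁻³ = 2.058 × 10⁻³, so Δρ ≈ 2.112 kg m⁻³.
N² = (g/ρ₀)·Δρ/Δz = g·(Δρ/ρ₀)/Δz = 9.81 × 2.058 × 10⁻³ / 58 = 3.4809 × 10⁻⁴ s⁻².
N = √(3.4809 × 10⁻⁴) = 0.018657 rad s⁻¹ → T = 2π/N = 336.77 s ≈ 337 s.

337 s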